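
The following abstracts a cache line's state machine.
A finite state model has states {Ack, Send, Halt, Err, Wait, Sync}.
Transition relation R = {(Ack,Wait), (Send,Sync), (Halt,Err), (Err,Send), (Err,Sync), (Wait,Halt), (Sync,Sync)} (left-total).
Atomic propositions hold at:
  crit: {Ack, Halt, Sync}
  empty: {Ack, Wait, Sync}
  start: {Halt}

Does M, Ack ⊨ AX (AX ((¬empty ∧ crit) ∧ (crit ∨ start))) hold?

Yes

Sat(¬empty) = {Send, Halt, Err}
Sat(¬empty ∧ crit) = {Halt}
Sat(crit ∨ start) = {Ack, Halt, Sync}
Sat((¬empty ∧ crit) ∧ (crit ∨ start)) = {Halt}
Sat(AX ((¬empty ∧ crit) ∧ (crit ∨ start))) = {s : every successor in {Halt}} = {Wait}
Sat(AX (AX ((¬empty ∧ crit) ∧ (crit ∨ start)))) = {s : every successor in {Wait}} = {Ack}
Ack ∈ Sat(AX (AX ((¬empty ∧ crit) ∧ (crit ∨ start)))) = {Ack}, so the formula holds at Ack.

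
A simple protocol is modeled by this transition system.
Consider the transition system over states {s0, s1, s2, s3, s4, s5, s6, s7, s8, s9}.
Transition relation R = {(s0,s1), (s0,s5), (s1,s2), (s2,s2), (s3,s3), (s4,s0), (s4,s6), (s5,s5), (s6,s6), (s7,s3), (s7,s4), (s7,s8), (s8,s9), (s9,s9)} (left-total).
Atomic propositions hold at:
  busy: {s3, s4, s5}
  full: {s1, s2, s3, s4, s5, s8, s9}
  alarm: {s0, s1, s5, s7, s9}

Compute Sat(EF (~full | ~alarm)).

{s0, s1, s2, s3, s4, s6, s7, s8}

Sat(~full) = {s0, s6, s7}
Sat(~alarm) = {s2, s3, s4, s6, s8}
Sat(~full | ~alarm) = {s0, s2, s3, s4, s6, s7, s8}
EF (~full | ~alarm): least fixpoint, start Z0 = {s0, s2, s3, s4, s6, s7, s8}, add states with some successor in Z. Z1 = {s0, s1, s2, s3, s4, s6, s7, s8}; fixed.
Sat(EF (~full | ~alarm)) = {s0, s1, s2, s3, s4, s6, s7, s8}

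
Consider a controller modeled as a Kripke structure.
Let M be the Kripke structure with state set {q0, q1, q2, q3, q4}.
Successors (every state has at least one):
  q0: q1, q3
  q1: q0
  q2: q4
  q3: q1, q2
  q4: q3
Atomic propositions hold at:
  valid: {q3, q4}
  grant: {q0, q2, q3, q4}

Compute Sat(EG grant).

{q0, q2, q3, q4}

EG grant: greatest fixpoint, start Z0 = {q0, q2, q3, q4}, keep only states in Sat with some successor in Z. Already a fixed point.
Sat(EG grant) = {q0, q2, q3, q4}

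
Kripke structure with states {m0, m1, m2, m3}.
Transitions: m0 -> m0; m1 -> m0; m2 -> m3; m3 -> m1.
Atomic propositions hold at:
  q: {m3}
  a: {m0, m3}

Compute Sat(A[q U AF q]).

AF q: least fixpoint, start Z0 = {m3}, add states with every successor in Z. Z1 = {m2, m3}; fixed.
Sat(AF q) = {m2, m3}
A[q U AF q]: least fixpoint, start Z0 = Sat(AF q) = {m2, m3}, add states in Sat(q) with every successor in Z. Already a fixed point.
Sat(A[q U AF q]) = {m2, m3}

{m2, m3}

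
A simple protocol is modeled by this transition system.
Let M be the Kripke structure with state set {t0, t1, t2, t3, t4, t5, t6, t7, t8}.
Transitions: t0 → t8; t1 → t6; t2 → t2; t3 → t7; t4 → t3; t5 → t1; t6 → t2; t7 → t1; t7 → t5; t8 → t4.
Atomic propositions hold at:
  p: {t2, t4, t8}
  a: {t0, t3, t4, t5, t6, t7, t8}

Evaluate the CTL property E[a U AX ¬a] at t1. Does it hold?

Sat(¬a) = {t1, t2}
Sat(AX ¬a) = {s : every successor in {t1, t2}} = {t2, t5, t6}
E[a U AX ¬a]: least fixpoint, start Z0 = Sat(AX ¬a) = {t2, t5, t6}, add states in Sat(a) with some successor in Z. Z1 = {t2, t5, t6, t7}; Z2 = {t2, t3, t5, t6, t7}; Z3 = {t2, t3, t4, t5, t6, t7}; Z4 = {t2, t3, t4, t5, t6, t7, t8}; Z5 = {t0, t2, t3, t4, t5, t6, t7, t8}; fixed.
Sat(E[a U AX ¬a]) = {t0, t2, t3, t4, t5, t6, t7, t8}
t1 ∉ Sat(E[a U AX ¬a]) = {t0, t2, t3, t4, t5, t6, t7, t8}, so the formula does not hold at t1.

No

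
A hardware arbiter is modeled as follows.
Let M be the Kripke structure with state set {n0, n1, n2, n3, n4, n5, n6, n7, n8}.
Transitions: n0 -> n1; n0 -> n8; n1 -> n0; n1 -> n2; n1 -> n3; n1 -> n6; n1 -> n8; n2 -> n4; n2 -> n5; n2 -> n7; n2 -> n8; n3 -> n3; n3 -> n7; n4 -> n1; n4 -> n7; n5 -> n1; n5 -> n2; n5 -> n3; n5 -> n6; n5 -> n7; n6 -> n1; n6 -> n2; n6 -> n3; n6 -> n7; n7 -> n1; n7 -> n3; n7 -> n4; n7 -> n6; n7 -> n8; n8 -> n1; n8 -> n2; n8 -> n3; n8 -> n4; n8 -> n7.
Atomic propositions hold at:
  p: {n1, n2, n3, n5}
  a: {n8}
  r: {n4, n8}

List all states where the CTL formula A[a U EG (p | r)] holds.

{n1, n2, n3, n4, n5, n8}

Sat(p | r) = {n1, n2, n3, n4, n5, n8}
EG (p | r): greatest fixpoint, start Z0 = {n1, n2, n3, n4, n5, n8}, keep only states in Sat with some successor in Z. Already a fixed point.
Sat(EG (p | r)) = {n1, n2, n3, n4, n5, n8}
A[a U EG (p | r)]: least fixpoint, start Z0 = Sat(EG (p | r)) = {n1, n2, n3, n4, n5, n8}, add states in Sat(a) with every successor in Z. Already a fixed point.
Sat(A[a U EG (p | r)]) = {n1, n2, n3, n4, n5, n8}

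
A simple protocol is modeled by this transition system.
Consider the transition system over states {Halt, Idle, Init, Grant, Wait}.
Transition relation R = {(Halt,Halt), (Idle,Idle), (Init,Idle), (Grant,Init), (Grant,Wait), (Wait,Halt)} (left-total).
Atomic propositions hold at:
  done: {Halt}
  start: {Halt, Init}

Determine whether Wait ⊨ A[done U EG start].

EG start: greatest fixpoint, start Z0 = {Halt, Init}, keep only states in Sat with some successor in Z. Z1 = {Halt}; fixed.
Sat(EG start) = {Halt}
A[done U EG start]: least fixpoint, start Z0 = Sat(EG start) = {Halt}, add states in Sat(done) with every successor in Z. Already a fixed point.
Sat(A[done U EG start]) = {Halt}
Wait ∉ Sat(A[done U EG start]) = {Halt}, so the formula does not hold at Wait.

No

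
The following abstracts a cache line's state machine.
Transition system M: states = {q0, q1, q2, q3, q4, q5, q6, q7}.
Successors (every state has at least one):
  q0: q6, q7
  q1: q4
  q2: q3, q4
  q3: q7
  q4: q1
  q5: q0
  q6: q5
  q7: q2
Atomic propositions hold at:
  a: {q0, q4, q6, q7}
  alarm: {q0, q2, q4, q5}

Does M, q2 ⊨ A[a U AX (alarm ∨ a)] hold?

Sat(alarm ∨ a) = {q0, q2, q4, q5, q6, q7}
Sat(AX (alarm ∨ a)) = {s : every successor in {q0, q2, q4, q5, q6, q7}} = {q0, q1, q3, q5, q6, q7}
A[a U AX (alarm ∨ a)]: least fixpoint, start Z0 = Sat(AX (alarm ∨ a)) = {q0, q1, q3, q5, q6, q7}, add states in Sat(a) with every successor in Z. Z1 = {q0, q1, q3, q4, q5, q6, q7}; fixed.
Sat(A[a U AX (alarm ∨ a)]) = {q0, q1, q3, q4, q5, q6, q7}
q2 ∉ Sat(A[a U AX (alarm ∨ a)]) = {q0, q1, q3, q4, q5, q6, q7}, so the formula does not hold at q2.

No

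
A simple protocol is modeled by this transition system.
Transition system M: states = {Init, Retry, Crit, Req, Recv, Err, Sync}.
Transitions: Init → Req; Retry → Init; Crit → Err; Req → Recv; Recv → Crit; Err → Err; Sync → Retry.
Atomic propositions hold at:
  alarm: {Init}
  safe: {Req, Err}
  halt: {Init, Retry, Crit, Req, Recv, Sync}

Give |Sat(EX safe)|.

Sat(EX safe) = {s : some successor in {Req, Err}} = {Init, Crit, Err}
|Sat(EX safe)| = |{Init, Crit, Err}| = 3.

3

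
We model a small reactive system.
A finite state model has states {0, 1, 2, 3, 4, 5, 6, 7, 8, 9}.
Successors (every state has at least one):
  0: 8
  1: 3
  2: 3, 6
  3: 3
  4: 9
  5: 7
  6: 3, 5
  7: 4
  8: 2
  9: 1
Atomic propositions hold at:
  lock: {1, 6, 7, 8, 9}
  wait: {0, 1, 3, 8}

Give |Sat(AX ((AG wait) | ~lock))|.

6

AG wait: greatest fixpoint, start Z0 = {0, 1, 3, 8}, keep only states in Sat with every successor in Z. Z1 = {0, 1, 3}; Z2 = {1, 3}; fixed.
Sat(AG wait) = {1, 3}
Sat(~lock) = {0, 2, 3, 4, 5}
Sat((AG wait) | ~lock) = {0, 1, 2, 3, 4, 5}
Sat(AX ((AG wait) | ~lock)) = {s : every successor in {0, 1, 2, 3, 4, 5}} = {1, 3, 6, 7, 8, 9}
|Sat(AX ((AG wait) | ~lock))| = |{1, 3, 6, 7, 8, 9}| = 6.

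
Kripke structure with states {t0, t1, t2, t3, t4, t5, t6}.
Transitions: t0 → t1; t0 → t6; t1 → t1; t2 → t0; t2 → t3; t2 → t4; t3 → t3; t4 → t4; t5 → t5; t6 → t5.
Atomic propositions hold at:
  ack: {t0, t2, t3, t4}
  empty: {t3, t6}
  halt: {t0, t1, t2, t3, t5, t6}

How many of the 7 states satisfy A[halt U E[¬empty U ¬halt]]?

Sat(¬empty) = {t0, t1, t2, t4, t5}
Sat(¬halt) = {t4}
E[¬empty U ¬halt]: least fixpoint, start Z0 = Sat(¬halt) = {t4}, add states in Sat(¬empty) with some successor in Z. Z1 = {t2, t4}; fixed.
Sat(E[¬empty U ¬halt]) = {t2, t4}
A[halt U E[¬empty U ¬halt]]: least fixpoint, start Z0 = Sat(E[¬empty U ¬halt]) = {t2, t4}, add states in Sat(halt) with every successor in Z. Already a fixed point.
Sat(A[halt U E[¬empty U ¬halt]]) = {t2, t4}
|Sat(A[halt U E[¬empty U ¬halt]])| = |{t2, t4}| = 2.

2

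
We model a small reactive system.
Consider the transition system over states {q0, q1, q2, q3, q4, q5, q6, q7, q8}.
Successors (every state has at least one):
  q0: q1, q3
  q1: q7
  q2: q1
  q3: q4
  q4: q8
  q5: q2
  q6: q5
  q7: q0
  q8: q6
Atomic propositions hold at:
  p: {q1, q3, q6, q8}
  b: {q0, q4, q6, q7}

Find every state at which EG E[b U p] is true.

E[b U p]: least fixpoint, start Z0 = Sat(p) = {q1, q3, q6, q8}, add states in Sat(b) with some successor in Z. Z1 = {q0, q1, q3, q4, q6, q8}; Z2 = {q0, q1, q3, q4, q6, q7, q8}; fixed.
Sat(E[b U p]) = {q0, q1, q3, q4, q6, q7, q8}
EG E[b U p]: greatest fixpoint, start Z0 = {q0, q1, q3, q4, q6, q7, q8}, keep only states in Sat with some successor in Z. Z1 = {q0, q1, q3, q4, q7, q8}; Z2 = {q0, q1, q3, q4, q7}; Z3 = {q0, q1, q3, q7}; Z4 = {q0, q1, q7}; fixed.
Sat(EG E[b U p]) = {q0, q1, q7}

{q0, q1, q7}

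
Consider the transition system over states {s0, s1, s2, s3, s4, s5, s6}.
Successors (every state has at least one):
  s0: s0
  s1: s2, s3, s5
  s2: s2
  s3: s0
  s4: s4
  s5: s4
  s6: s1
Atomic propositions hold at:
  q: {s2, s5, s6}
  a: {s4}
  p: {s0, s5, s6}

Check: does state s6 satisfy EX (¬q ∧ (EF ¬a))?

Sat(¬q) = {s0, s1, s3, s4}
Sat(¬a) = {s0, s1, s2, s3, s5, s6}
EF ¬a: least fixpoint, start Z0 = {s0, s1, s2, s3, s5, s6}, add states with some successor in Z. Already a fixed point.
Sat(EF ¬a) = {s0, s1, s2, s3, s5, s6}
Sat(¬q ∧ (EF ¬a)) = {s0, s1, s3}
Sat(EX (¬q ∧ (EF ¬a))) = {s : some successor in {s0, s1, s3}} = {s0, s1, s3, s6}
s6 ∈ Sat(EX (¬q ∧ (EF ¬a))) = {s0, s1, s3, s6}, so the formula holds at s6.

Yes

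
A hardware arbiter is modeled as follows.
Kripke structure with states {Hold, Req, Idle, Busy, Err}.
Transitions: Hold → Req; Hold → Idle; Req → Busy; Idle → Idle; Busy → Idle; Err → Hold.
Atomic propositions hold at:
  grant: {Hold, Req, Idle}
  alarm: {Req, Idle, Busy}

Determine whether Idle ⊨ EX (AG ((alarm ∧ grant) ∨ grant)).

Sat(alarm ∧ grant) = {Req, Idle}
Sat((alarm ∧ grant) ∨ grant) = {Hold, Req, Idle}
AG ((alarm ∧ grant) ∨ grant): greatest fixpoint, start Z0 = {Hold, Req, Idle}, keep only states in Sat with every successor in Z. Z1 = {Hold, Idle}; Z2 = {Idle}; fixed.
Sat(AG ((alarm ∧ grant) ∨ grant)) = {Idle}
Sat(EX (AG ((alarm ∧ grant) ∨ grant))) = {s : some successor in {Idle}} = {Hold, Idle, Busy}
Idle ∈ Sat(EX (AG ((alarm ∧ grant) ∨ grant))) = {Hold, Idle, Busy}, so the formula holds at Idle.

Yes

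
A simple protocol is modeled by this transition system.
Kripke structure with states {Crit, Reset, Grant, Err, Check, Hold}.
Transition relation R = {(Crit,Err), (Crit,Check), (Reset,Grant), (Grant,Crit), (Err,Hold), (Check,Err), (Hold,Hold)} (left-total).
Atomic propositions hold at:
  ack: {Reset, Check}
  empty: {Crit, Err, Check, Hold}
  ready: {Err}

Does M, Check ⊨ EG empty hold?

EG empty: greatest fixpoint, start Z0 = {Crit, Err, Check, Hold}, keep only states in Sat with some successor in Z. Already a fixed point.
Sat(EG empty) = {Crit, Err, Check, Hold}
Check ∈ Sat(EG empty) = {Crit, Err, Check, Hold}, so the formula holds at Check.

Yes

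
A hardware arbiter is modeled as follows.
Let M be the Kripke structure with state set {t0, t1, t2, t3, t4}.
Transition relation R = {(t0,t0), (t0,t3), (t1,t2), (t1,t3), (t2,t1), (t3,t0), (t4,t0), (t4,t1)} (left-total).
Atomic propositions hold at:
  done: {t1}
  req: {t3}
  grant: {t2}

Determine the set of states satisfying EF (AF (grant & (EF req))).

{t1, t2, t4}

EF req: least fixpoint, start Z0 = {t3}, add states with some successor in Z. Z1 = {t0, t1, t3}; Z2 = {t0, t1, t2, t3, t4}; fixed.
Sat(EF req) = {t0, t1, t2, t3, t4}
Sat(grant & (EF req)) = {t2}
AF (grant & (EF req)): least fixpoint, start Z0 = {t2}, add states with every successor in Z. Already a fixed point.
Sat(AF (grant & (EF req))) = {t2}
EF (AF (grant & (EF req))): least fixpoint, start Z0 = {t2}, add states with some successor in Z. Z1 = {t1, t2}; Z2 = {t1, t2, t4}; fixed.
Sat(EF (AF (grant & (EF req)))) = {t1, t2, t4}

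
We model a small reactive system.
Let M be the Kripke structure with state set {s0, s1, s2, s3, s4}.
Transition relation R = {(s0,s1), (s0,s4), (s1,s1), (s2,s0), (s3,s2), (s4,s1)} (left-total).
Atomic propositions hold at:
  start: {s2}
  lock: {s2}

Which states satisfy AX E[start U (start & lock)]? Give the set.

Sat(start & lock) = {s2}
E[start U (start & lock)]: least fixpoint, start Z0 = Sat((start & lock)) = {s2}, add states in Sat(start) with some successor in Z. Already a fixed point.
Sat(E[start U (start & lock)]) = {s2}
Sat(AX E[start U (start & lock)]) = {s : every successor in {s2}} = {s3}

{s3}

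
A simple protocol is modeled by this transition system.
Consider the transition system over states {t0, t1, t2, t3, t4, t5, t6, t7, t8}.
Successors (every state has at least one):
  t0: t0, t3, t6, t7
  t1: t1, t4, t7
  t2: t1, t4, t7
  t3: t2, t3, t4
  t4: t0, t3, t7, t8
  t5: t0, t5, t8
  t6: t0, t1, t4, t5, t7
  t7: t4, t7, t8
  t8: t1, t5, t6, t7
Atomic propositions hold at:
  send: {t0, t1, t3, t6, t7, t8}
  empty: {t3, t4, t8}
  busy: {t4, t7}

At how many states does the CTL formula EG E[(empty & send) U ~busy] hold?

7

Sat(empty & send) = {t3, t8}
Sat(~busy) = {t0, t1, t2, t3, t5, t6, t8}
E[(empty & send) U ~busy]: least fixpoint, start Z0 = Sat(~busy) = {t0, t1, t2, t3, t5, t6, t8}, add states in Sat(empty & send) with some successor in Z. Already a fixed point.
Sat(E[(empty & send) U ~busy]) = {t0, t1, t2, t3, t5, t6, t8}
EG E[(empty & send) U ~busy]: greatest fixpoint, start Z0 = {t0, t1, t2, t3, t5, t6, t8}, keep only states in Sat with some successor in Z. Already a fixed point.
Sat(EG E[(empty & send) U ~busy]) = {t0, t1, t2, t3, t5, t6, t8}
|Sat(EG E[(empty & send) U ~busy])| = |{t0, t1, t2, t3, t5, t6, t8}| = 7.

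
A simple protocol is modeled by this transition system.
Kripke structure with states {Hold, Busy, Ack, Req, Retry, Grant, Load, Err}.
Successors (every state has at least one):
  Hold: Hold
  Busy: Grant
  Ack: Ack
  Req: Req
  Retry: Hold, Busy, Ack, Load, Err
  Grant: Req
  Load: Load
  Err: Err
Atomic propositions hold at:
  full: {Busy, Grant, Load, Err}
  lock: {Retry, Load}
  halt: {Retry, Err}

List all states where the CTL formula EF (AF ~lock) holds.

{Hold, Busy, Ack, Req, Retry, Grant, Err}

Sat(~lock) = {Hold, Busy, Ack, Req, Grant, Err}
AF ~lock: least fixpoint, start Z0 = {Hold, Busy, Ack, Req, Grant, Err}, add states with every successor in Z. Already a fixed point.
Sat(AF ~lock) = {Hold, Busy, Ack, Req, Grant, Err}
EF (AF ~lock): least fixpoint, start Z0 = {Hold, Busy, Ack, Req, Grant, Err}, add states with some successor in Z. Z1 = {Hold, Busy, Ack, Req, Retry, Grant, Err}; fixed.
Sat(EF (AF ~lock)) = {Hold, Busy, Ack, Req, Retry, Grant, Err}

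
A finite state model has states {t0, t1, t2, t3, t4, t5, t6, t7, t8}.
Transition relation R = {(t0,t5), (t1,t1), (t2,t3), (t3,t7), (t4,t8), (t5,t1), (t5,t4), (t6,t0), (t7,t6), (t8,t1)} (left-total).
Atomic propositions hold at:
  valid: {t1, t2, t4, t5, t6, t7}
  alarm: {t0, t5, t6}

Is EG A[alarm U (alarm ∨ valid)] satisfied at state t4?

No

Sat(alarm ∨ valid) = {t0, t1, t2, t4, t5, t6, t7}
A[alarm U (alarm ∨ valid)]: least fixpoint, start Z0 = Sat((alarm ∨ valid)) = {t0, t1, t2, t4, t5, t6, t7}, add states in Sat(alarm) with every successor in Z. Already a fixed point.
Sat(A[alarm U (alarm ∨ valid)]) = {t0, t1, t2, t4, t5, t6, t7}
EG A[alarm U (alarm ∨ valid)]: greatest fixpoint, start Z0 = {t0, t1, t2, t4, t5, t6, t7}, keep only states in Sat with some successor in Z. Z1 = {t0, t1, t5, t6, t7}; fixed.
Sat(EG A[alarm U (alarm ∨ valid)]) = {t0, t1, t5, t6, t7}
t4 ∉ Sat(EG A[alarm U (alarm ∨ valid)]) = {t0, t1, t5, t6, t7}, so the formula does not hold at t4.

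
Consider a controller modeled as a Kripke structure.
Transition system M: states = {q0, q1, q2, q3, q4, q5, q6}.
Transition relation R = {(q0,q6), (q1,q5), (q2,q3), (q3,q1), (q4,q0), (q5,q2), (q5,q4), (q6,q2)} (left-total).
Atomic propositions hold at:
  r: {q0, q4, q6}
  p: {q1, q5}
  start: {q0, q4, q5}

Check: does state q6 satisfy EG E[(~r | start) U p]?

No

Sat(~r) = {q1, q2, q3, q5}
Sat(~r | start) = {q0, q1, q2, q3, q4, q5}
E[(~r | start) U p]: least fixpoint, start Z0 = Sat(p) = {q1, q5}, add states in Sat(~r | start) with some successor in Z. Z1 = {q1, q3, q5}; Z2 = {q1, q2, q3, q5}; fixed.
Sat(E[(~r | start) U p]) = {q1, q2, q3, q5}
EG E[(~r | start) U p]: greatest fixpoint, start Z0 = {q1, q2, q3, q5}, keep only states in Sat with some successor in Z. Already a fixed point.
Sat(EG E[(~r | start) U p]) = {q1, q2, q3, q5}
q6 ∉ Sat(EG E[(~r | start) U p]) = {q1, q2, q3, q5}, so the formula does not hold at q6.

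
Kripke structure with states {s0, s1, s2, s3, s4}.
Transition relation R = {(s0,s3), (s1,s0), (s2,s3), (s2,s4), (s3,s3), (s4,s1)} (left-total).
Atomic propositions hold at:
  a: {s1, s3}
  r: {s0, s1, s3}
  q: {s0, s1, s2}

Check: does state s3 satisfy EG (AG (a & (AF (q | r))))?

Yes

Sat(q | r) = {s0, s1, s2, s3}
AF (q | r): least fixpoint, start Z0 = {s0, s1, s2, s3}, add states with every successor in Z. Z1 = {s0, s1, s2, s3, s4}; fixed.
Sat(AF (q | r)) = {s0, s1, s2, s3, s4}
Sat(a & (AF (q | r))) = {s1, s3}
AG (a & (AF (q | r))): greatest fixpoint, start Z0 = {s1, s3}, keep only states in Sat with every successor in Z. Z1 = {s3}; fixed.
Sat(AG (a & (AF (q | r)))) = {s3}
EG (AG (a & (AF (q | r)))): greatest fixpoint, start Z0 = {s3}, keep only states in Sat with some successor in Z. Already a fixed point.
Sat(EG (AG (a & (AF (q | r))))) = {s3}
s3 ∈ Sat(EG (AG (a & (AF (q | r))))) = {s3}, so the formula holds at s3.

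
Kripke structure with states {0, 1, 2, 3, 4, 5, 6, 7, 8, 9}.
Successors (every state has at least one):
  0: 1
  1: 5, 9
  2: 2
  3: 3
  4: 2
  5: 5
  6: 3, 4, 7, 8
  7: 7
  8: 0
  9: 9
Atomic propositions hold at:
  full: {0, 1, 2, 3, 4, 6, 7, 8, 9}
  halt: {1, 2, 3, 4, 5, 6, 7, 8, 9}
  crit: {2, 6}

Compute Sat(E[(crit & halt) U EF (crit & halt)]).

{2, 4, 6}

Sat(crit & halt) = {2, 6}
EF (crit & halt): least fixpoint, start Z0 = {2, 6}, add states with some successor in Z. Z1 = {2, 4, 6}; fixed.
Sat(EF (crit & halt)) = {2, 4, 6}
E[(crit & halt) U EF (crit & halt)]: least fixpoint, start Z0 = Sat(EF (crit & halt)) = {2, 4, 6}, add states in Sat(crit & halt) with some successor in Z. Already a fixed point.
Sat(E[(crit & halt) U EF (crit & halt)]) = {2, 4, 6}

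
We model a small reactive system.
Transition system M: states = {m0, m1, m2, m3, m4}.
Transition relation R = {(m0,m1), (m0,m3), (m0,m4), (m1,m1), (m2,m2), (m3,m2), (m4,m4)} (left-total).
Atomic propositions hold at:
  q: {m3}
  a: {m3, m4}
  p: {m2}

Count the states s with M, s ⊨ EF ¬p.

4

Sat(¬p) = {m0, m1, m3, m4}
EF ¬p: least fixpoint, start Z0 = {m0, m1, m3, m4}, add states with some successor in Z. Already a fixed point.
Sat(EF ¬p) = {m0, m1, m3, m4}
|Sat(EF ¬p)| = |{m0, m1, m3, m4}| = 4.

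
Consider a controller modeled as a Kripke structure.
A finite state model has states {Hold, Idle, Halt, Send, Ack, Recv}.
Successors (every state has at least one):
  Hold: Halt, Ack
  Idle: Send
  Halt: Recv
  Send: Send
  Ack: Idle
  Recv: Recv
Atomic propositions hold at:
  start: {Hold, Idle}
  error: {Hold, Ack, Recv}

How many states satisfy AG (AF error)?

2

AF error: least fixpoint, start Z0 = {Hold, Ack, Recv}, add states with every successor in Z. Z1 = {Hold, Halt, Ack, Recv}; fixed.
Sat(AF error) = {Hold, Halt, Ack, Recv}
AG (AF error): greatest fixpoint, start Z0 = {Hold, Halt, Ack, Recv}, keep only states in Sat with every successor in Z. Z1 = {Hold, Halt, Recv}; Z2 = {Halt, Recv}; fixed.
Sat(AG (AF error)) = {Halt, Recv}
|Sat(AG (AF error))| = |{Halt, Recv}| = 2.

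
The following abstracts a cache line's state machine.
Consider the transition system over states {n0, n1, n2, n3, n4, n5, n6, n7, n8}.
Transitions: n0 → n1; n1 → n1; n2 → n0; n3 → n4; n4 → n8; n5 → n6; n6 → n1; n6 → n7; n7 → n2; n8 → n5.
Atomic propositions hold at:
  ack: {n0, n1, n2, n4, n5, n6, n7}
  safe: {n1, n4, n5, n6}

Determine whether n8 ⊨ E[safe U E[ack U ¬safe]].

Yes

Sat(¬safe) = {n0, n2, n3, n7, n8}
E[ack U ¬safe]: least fixpoint, start Z0 = Sat(¬safe) = {n0, n2, n3, n7, n8}, add states in Sat(ack) with some successor in Z. Z1 = {n0, n2, n3, n4, n6, n7, n8}; Z2 = {n0, n2, n3, n4, n5, n6, n7, n8}; fixed.
Sat(E[ack U ¬safe]) = {n0, n2, n3, n4, n5, n6, n7, n8}
E[safe U E[ack U ¬safe]]: least fixpoint, start Z0 = Sat(E[ack U ¬safe]) = {n0, n2, n3, n4, n5, n6, n7, n8}, add states in Sat(safe) with some successor in Z. Already a fixed point.
Sat(E[safe U E[ack U ¬safe]]) = {n0, n2, n3, n4, n5, n6, n7, n8}
n8 ∈ Sat(E[safe U E[ack U ¬safe]]) = {n0, n2, n3, n4, n5, n6, n7, n8}, so the formula holds at n8.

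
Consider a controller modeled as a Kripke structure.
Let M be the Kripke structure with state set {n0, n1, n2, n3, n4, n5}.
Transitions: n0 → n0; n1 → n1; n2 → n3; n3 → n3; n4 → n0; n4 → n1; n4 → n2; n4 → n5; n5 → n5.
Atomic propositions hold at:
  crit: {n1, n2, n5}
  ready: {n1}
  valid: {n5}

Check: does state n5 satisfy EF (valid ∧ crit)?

Sat(valid ∧ crit) = {n5}
EF (valid ∧ crit): least fixpoint, start Z0 = {n5}, add states with some successor in Z. Z1 = {n4, n5}; fixed.
Sat(EF (valid ∧ crit)) = {n4, n5}
n5 ∈ Sat(EF (valid ∧ crit)) = {n4, n5}, so the formula holds at n5.

Yes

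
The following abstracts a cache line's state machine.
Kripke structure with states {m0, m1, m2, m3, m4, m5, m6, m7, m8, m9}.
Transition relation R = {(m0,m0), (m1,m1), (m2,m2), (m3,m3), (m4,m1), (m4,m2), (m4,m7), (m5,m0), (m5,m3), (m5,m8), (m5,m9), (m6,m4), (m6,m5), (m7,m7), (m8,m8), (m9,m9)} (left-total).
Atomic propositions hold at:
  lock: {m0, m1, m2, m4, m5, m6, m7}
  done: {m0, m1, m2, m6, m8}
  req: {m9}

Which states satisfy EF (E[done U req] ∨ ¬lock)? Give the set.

E[done U req]: least fixpoint, start Z0 = Sat(req) = {m9}, add states in Sat(done) with some successor in Z. Already a fixed point.
Sat(E[done U req]) = {m9}
Sat(¬lock) = {m3, m8, m9}
Sat(E[done U req] ∨ ¬lock) = {m3, m8, m9}
EF (E[done U req] ∨ ¬lock): least fixpoint, start Z0 = {m3, m8, m9}, add states with some successor in Z. Z1 = {m3, m5, m8, m9}; Z2 = {m3, m5, m6, m8, m9}; fixed.
Sat(EF (E[done U req] ∨ ¬lock)) = {m3, m5, m6, m8, m9}

{m3, m5, m6, m8, m9}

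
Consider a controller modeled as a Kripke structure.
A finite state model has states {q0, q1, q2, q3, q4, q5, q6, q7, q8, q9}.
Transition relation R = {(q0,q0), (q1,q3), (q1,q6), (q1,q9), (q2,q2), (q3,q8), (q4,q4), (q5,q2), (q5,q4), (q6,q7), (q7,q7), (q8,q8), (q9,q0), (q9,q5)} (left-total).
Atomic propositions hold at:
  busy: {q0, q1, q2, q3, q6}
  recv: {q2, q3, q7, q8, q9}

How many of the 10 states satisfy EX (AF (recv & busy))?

3

Sat(recv & busy) = {q2, q3}
AF (recv & busy): least fixpoint, start Z0 = {q2, q3}, add states with every successor in Z. Already a fixed point.
Sat(AF (recv & busy)) = {q2, q3}
Sat(EX (AF (recv & busy))) = {s : some successor in {q2, q3}} = {q1, q2, q5}
|Sat(EX (AF (recv & busy)))| = |{q1, q2, q5}| = 3.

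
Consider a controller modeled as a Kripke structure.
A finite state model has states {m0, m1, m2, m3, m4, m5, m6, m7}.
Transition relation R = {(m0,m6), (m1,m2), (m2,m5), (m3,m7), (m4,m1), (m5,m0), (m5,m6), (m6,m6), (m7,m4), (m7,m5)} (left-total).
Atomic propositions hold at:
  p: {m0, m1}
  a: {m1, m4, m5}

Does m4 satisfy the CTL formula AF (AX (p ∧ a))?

Yes

Sat(p ∧ a) = {m1}
Sat(AX (p ∧ a)) = {s : every successor in {m1}} = {m4}
AF (AX (p ∧ a)): least fixpoint, start Z0 = {m4}, add states with every successor in Z. Already a fixed point.
Sat(AF (AX (p ∧ a))) = {m4}
m4 ∈ Sat(AF (AX (p ∧ a))) = {m4}, so the formula holds at m4.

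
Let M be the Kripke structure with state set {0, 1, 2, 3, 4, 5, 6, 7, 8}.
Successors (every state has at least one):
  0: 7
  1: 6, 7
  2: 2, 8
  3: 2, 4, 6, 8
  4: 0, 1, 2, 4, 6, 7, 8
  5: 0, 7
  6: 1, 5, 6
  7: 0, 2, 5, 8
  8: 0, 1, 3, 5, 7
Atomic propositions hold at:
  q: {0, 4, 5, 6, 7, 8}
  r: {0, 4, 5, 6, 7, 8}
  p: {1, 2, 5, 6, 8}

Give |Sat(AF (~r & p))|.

2

Sat(~r) = {1, 2, 3}
Sat(~r & p) = {1, 2}
AF (~r & p): least fixpoint, start Z0 = {1, 2}, add states with every successor in Z. Already a fixed point.
Sat(AF (~r & p)) = {1, 2}
|Sat(AF (~r & p))| = |{1, 2}| = 2.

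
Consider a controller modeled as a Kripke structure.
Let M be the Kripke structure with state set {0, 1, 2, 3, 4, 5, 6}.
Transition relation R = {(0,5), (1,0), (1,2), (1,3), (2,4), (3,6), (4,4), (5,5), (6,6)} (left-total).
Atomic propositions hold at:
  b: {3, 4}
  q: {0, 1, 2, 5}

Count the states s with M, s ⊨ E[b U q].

4

E[b U q]: least fixpoint, start Z0 = Sat(q) = {0, 1, 2, 5}, add states in Sat(b) with some successor in Z. Already a fixed point.
Sat(E[b U q]) = {0, 1, 2, 5}
|Sat(E[b U q])| = |{0, 1, 2, 5}| = 4.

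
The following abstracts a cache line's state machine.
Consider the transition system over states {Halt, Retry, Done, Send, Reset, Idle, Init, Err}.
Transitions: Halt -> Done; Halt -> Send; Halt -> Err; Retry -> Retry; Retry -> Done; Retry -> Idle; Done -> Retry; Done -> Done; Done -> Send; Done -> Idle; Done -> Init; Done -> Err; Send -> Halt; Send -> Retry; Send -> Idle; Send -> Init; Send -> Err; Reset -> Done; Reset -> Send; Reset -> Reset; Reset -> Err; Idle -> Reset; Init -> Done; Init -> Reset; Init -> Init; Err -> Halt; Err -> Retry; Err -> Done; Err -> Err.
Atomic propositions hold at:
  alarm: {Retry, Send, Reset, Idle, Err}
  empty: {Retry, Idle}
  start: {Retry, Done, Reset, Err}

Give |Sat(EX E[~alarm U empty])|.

7

Sat(~alarm) = {Halt, Done, Init}
E[~alarm U empty]: least fixpoint, start Z0 = Sat(empty) = {Retry, Idle}, add states in Sat(~alarm) with some successor in Z. Z1 = {Retry, Done, Idle}; Z2 = {Halt, Retry, Done, Idle, Init}; fixed.
Sat(E[~alarm U empty]) = {Halt, Retry, Done, Idle, Init}
Sat(EX E[~alarm U empty]) = {s : some successor in {Halt, Retry, Done, Idle, Init}} = {Halt, Retry, Done, Send, Reset, Init, Err}
|Sat(EX E[~alarm U empty])| = |{Halt, Retry, Done, Send, Reset, Init, Err}| = 7.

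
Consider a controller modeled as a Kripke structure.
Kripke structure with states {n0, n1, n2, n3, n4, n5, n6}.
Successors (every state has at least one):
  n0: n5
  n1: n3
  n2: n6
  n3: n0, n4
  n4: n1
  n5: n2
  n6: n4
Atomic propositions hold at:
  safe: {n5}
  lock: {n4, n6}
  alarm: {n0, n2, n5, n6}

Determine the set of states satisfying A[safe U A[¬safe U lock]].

Sat(¬safe) = {n0, n1, n2, n3, n4, n6}
A[¬safe U lock]: least fixpoint, start Z0 = Sat(lock) = {n4, n6}, add states in Sat(¬safe) with every successor in Z. Z1 = {n2, n4, n6}; fixed.
Sat(A[¬safe U lock]) = {n2, n4, n6}
A[safe U A[¬safe U lock]]: least fixpoint, start Z0 = Sat(A[¬safe U lock]) = {n2, n4, n6}, add states in Sat(safe) with every successor in Z. Z1 = {n2, n4, n5, n6}; fixed.
Sat(A[safe U A[¬safe U lock]]) = {n2, n4, n5, n6}

{n2, n4, n5, n6}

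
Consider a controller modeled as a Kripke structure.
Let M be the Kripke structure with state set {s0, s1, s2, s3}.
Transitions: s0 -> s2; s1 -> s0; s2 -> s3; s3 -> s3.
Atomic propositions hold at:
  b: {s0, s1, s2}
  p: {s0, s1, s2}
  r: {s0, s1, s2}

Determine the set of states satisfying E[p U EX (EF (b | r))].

{s0, s1}

Sat(b | r) = {s0, s1, s2}
EF (b | r): least fixpoint, start Z0 = {s0, s1, s2}, add states with some successor in Z. Already a fixed point.
Sat(EF (b | r)) = {s0, s1, s2}
Sat(EX (EF (b | r))) = {s : some successor in {s0, s1, s2}} = {s0, s1}
E[p U EX (EF (b | r))]: least fixpoint, start Z0 = Sat(EX (EF (b | r))) = {s0, s1}, add states in Sat(p) with some successor in Z. Already a fixed point.
Sat(E[p U EX (EF (b | r))]) = {s0, s1}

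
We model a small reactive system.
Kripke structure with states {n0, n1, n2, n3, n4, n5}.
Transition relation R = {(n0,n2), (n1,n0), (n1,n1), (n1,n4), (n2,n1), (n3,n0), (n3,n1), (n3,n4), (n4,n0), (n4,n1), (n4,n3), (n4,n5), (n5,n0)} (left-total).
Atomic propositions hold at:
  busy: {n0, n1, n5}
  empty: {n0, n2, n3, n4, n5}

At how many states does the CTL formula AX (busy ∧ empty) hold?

Sat(busy ∧ empty) = {n0, n5}
Sat(AX (busy ∧ empty)) = {s : every successor in {n0, n5}} = {n5}
|Sat(AX (busy ∧ empty))| = |{n5}| = 1.

1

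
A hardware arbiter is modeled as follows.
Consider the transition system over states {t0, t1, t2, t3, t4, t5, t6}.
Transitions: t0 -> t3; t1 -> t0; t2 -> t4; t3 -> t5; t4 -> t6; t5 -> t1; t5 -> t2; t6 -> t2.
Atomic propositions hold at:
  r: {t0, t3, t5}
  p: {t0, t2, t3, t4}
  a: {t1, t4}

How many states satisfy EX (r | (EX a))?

5

Sat(EX a) = {s : some successor in {t1, t4}} = {t2, t5}
Sat(r | (EX a)) = {t0, t2, t3, t5}
Sat(EX (r | (EX a))) = {s : some successor in {t0, t2, t3, t5}} = {t0, t1, t3, t5, t6}
|Sat(EX (r | (EX a)))| = |{t0, t1, t3, t5, t6}| = 5.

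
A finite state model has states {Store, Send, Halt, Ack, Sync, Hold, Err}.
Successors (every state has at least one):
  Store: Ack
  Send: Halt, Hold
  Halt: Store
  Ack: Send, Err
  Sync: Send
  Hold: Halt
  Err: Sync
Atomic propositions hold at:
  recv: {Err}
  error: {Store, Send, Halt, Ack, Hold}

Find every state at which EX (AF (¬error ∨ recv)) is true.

{Ack, Err}

Sat(¬error) = {Sync, Err}
Sat(¬error ∨ recv) = {Sync, Err}
AF (¬error ∨ recv): least fixpoint, start Z0 = {Sync, Err}, add states with every successor in Z. Already a fixed point.
Sat(AF (¬error ∨ recv)) = {Sync, Err}
Sat(EX (AF (¬error ∨ recv))) = {s : some successor in {Sync, Err}} = {Ack, Err}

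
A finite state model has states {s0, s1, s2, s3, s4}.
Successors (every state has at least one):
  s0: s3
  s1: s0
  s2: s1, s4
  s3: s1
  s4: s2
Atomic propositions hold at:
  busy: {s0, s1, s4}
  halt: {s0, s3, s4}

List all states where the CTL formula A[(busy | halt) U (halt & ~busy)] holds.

{s0, s1, s3}

Sat(busy | halt) = {s0, s1, s3, s4}
Sat(~busy) = {s2, s3}
Sat(halt & ~busy) = {s3}
A[(busy | halt) U (halt & ~busy)]: least fixpoint, start Z0 = Sat((halt & ~busy)) = {s3}, add states in Sat(busy | halt) with every successor in Z. Z1 = {s0, s3}; Z2 = {s0, s1, s3}; fixed.
Sat(A[(busy | halt) U (halt & ~busy)]) = {s0, s1, s3}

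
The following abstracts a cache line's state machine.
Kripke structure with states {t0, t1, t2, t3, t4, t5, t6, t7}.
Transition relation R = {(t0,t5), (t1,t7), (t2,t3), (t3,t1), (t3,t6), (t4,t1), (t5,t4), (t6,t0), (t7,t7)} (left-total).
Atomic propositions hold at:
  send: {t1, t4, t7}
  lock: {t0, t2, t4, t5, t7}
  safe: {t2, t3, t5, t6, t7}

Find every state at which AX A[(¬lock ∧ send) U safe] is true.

{t0, t1, t2, t3, t4, t7}

Sat(¬lock) = {t1, t3, t6}
Sat(¬lock ∧ send) = {t1}
A[(¬lock ∧ send) U safe]: least fixpoint, start Z0 = Sat(safe) = {t2, t3, t5, t6, t7}, add states in Sat(¬lock ∧ send) with every successor in Z. Z1 = {t1, t2, t3, t5, t6, t7}; fixed.
Sat(A[(¬lock ∧ send) U safe]) = {t1, t2, t3, t5, t6, t7}
Sat(AX A[(¬lock ∧ send) U safe]) = {s : every successor in {t1, t2, t3, t5, t6, t7}} = {t0, t1, t2, t3, t4, t7}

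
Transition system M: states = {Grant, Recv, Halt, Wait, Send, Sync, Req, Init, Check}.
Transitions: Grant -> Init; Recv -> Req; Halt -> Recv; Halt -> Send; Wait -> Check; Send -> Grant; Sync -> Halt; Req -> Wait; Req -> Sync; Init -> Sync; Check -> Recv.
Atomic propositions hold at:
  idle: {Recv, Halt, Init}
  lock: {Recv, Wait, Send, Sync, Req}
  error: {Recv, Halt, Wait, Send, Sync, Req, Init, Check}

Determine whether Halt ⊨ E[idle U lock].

Yes

E[idle U lock]: least fixpoint, start Z0 = Sat(lock) = {Recv, Wait, Send, Sync, Req}, add states in Sat(idle) with some successor in Z. Z1 = {Recv, Halt, Wait, Send, Sync, Req, Init}; fixed.
Sat(E[idle U lock]) = {Recv, Halt, Wait, Send, Sync, Req, Init}
Halt ∈ Sat(E[idle U lock]) = {Recv, Halt, Wait, Send, Sync, Req, Init}, so the formula holds at Halt.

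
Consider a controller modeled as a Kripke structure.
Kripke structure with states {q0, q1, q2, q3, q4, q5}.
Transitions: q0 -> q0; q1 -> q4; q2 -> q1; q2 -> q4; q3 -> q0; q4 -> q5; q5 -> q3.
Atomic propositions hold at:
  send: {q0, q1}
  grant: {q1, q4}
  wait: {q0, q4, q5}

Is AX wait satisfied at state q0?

Sat(AX wait) = {s : every successor in {q0, q4, q5}} = {q0, q1, q3, q4}
q0 ∈ Sat(AX wait) = {q0, q1, q3, q4}, so the formula holds at q0.

Yes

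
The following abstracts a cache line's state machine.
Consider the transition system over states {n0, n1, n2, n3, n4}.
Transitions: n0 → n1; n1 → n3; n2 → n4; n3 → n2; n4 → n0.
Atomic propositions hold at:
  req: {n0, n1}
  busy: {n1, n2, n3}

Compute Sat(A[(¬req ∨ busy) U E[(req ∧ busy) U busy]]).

Sat(¬req) = {n2, n3, n4}
Sat(¬req ∨ busy) = {n1, n2, n3, n4}
Sat(req ∧ busy) = {n1}
E[(req ∧ busy) U busy]: least fixpoint, start Z0 = Sat(busy) = {n1, n2, n3}, add states in Sat(req ∧ busy) with some successor in Z. Already a fixed point.
Sat(E[(req ∧ busy) U busy]) = {n1, n2, n3}
A[(¬req ∨ busy) U E[(req ∧ busy) U busy]]: least fixpoint, start Z0 = Sat(E[(req ∧ busy) U busy]) = {n1, n2, n3}, add states in Sat(¬req ∨ busy) with every successor in Z. Already a fixed point.
Sat(A[(¬req ∨ busy) U E[(req ∧ busy) U busy]]) = {n1, n2, n3}

{n1, n2, n3}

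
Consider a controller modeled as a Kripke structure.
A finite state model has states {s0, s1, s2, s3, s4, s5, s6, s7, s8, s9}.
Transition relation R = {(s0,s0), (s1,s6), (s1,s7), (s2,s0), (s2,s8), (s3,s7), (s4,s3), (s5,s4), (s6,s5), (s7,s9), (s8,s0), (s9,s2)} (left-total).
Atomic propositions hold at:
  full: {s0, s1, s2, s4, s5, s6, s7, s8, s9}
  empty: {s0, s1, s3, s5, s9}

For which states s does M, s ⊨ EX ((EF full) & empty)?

EF full: least fixpoint, start Z0 = {s0, s1, s2, s4, s5, s6, s7, s8, s9}, add states with some successor in Z. Z1 = {s0, s1, s2, s3, s4, s5, s6, s7, s8, s9}; fixed.
Sat(EF full) = {s0, s1, s2, s3, s4, s5, s6, s7, s8, s9}
Sat((EF full) & empty) = {s0, s1, s3, s5, s9}
Sat(EX ((EF full) & empty)) = {s : some successor in {s0, s1, s3, s5, s9}} = {s0, s2, s4, s6, s7, s8}

{s0, s2, s4, s6, s7, s8}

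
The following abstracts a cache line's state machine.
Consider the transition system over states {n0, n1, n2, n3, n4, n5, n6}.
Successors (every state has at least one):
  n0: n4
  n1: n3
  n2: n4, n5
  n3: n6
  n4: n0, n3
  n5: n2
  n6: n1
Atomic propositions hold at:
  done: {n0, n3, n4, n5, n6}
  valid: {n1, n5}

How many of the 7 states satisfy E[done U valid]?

6

E[done U valid]: least fixpoint, start Z0 = Sat(valid) = {n1, n5}, add states in Sat(done) with some successor in Z. Z1 = {n1, n5, n6}; Z2 = {n1, n3, n5, n6}; Z3 = {n1, n3, n4, n5, n6}; Z4 = {n0, n1, n3, n4, n5, n6}; fixed.
Sat(E[done U valid]) = {n0, n1, n3, n4, n5, n6}
|Sat(E[done U valid])| = |{n0, n1, n3, n4, n5, n6}| = 6.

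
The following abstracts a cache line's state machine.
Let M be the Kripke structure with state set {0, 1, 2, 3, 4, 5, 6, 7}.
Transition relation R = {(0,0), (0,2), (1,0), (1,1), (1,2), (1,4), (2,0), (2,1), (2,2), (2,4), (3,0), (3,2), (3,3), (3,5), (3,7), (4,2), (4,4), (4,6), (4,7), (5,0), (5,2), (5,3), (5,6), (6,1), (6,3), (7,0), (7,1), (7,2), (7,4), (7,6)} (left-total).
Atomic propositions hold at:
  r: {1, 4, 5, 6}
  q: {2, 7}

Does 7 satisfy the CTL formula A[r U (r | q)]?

Yes

Sat(r | q) = {1, 2, 4, 5, 6, 7}
A[r U (r | q)]: least fixpoint, start Z0 = Sat((r | q)) = {1, 2, 4, 5, 6, 7}, add states in Sat(r) with every successor in Z. Already a fixed point.
Sat(A[r U (r | q)]) = {1, 2, 4, 5, 6, 7}
7 ∈ Sat(A[r U (r | q)]) = {1, 2, 4, 5, 6, 7}, so the formula holds at 7.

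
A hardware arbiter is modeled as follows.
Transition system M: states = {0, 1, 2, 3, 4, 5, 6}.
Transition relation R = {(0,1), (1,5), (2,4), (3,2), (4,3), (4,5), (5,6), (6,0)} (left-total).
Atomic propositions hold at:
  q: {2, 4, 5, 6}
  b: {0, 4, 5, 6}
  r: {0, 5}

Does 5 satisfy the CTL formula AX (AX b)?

Yes

Sat(AX b) = {s : every successor in {0, 4, 5, 6}} = {1, 2, 5, 6}
Sat(AX (AX b)) = {s : every successor in {1, 2, 5, 6}} = {0, 1, 3, 5}
5 ∈ Sat(AX (AX b)) = {0, 1, 3, 5}, so the formula holds at 5.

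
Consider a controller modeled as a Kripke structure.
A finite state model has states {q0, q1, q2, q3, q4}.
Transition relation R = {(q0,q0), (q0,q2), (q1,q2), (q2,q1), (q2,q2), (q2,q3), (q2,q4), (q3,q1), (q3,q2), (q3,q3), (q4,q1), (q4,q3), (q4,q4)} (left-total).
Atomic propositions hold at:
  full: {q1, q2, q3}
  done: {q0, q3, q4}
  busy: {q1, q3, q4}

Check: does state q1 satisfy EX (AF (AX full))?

No

Sat(AX full) = {s : every successor in {q1, q2, q3}} = {q1, q3}
AF (AX full): least fixpoint, start Z0 = {q1, q3}, add states with every successor in Z. Already a fixed point.
Sat(AF (AX full)) = {q1, q3}
Sat(EX (AF (AX full))) = {s : some successor in {q1, q3}} = {q2, q3, q4}
q1 ∉ Sat(EX (AF (AX full))) = {q2, q3, q4}, so the formula does not hold at q1.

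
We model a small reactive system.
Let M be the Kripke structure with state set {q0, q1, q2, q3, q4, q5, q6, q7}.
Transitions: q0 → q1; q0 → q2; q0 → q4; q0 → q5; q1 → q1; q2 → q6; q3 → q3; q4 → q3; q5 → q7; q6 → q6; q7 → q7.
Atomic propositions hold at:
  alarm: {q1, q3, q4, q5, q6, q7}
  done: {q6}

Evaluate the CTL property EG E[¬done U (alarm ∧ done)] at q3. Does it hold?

No

Sat(¬done) = {q0, q1, q2, q3, q4, q5, q7}
Sat(alarm ∧ done) = {q6}
E[¬done U (alarm ∧ done)]: least fixpoint, start Z0 = Sat((alarm ∧ done)) = {q6}, add states in Sat(¬done) with some successor in Z. Z1 = {q2, q6}; Z2 = {q0, q2, q6}; fixed.
Sat(E[¬done U (alarm ∧ done)]) = {q0, q2, q6}
EG E[¬done U (alarm ∧ done)]: greatest fixpoint, start Z0 = {q0, q2, q6}, keep only states in Sat with some successor in Z. Already a fixed point.
Sat(EG E[¬done U (alarm ∧ done)]) = {q0, q2, q6}
q3 ∉ Sat(EG E[¬done U (alarm ∧ done)]) = {q0, q2, q6}, so the formula does not hold at q3.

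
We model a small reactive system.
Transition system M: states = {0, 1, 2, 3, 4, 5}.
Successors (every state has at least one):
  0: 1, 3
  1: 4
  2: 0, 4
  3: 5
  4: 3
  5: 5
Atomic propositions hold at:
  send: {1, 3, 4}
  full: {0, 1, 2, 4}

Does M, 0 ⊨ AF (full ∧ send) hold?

No

Sat(full ∧ send) = {1, 4}
AF (full ∧ send): least fixpoint, start Z0 = {1, 4}, add states with every successor in Z. Already a fixed point.
Sat(AF (full ∧ send)) = {1, 4}
0 ∉ Sat(AF (full ∧ send)) = {1, 4}, so the formula does not hold at 0.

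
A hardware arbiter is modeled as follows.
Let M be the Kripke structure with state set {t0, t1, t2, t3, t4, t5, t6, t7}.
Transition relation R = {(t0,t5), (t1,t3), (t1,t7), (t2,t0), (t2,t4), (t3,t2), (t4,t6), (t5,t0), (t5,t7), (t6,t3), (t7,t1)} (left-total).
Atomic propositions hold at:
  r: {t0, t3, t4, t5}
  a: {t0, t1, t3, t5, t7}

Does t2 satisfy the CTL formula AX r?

Yes

Sat(AX r) = {s : every successor in {t0, t3, t4, t5}} = {t0, t2, t6}
t2 ∈ Sat(AX r) = {t0, t2, t6}, so the formula holds at t2.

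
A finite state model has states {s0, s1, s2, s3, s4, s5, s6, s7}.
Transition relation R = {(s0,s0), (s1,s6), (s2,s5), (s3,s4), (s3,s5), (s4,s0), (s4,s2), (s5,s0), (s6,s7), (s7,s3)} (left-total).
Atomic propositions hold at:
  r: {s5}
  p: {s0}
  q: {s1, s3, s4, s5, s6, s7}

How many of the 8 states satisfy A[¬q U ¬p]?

Sat(¬q) = {s0, s2}
Sat(¬p) = {s1, s2, s3, s4, s5, s6, s7}
A[¬q U ¬p]: least fixpoint, start Z0 = Sat(¬p) = {s1, s2, s3, s4, s5, s6, s7}, add states in Sat(¬q) with every successor in Z. Already a fixed point.
Sat(A[¬q U ¬p]) = {s1, s2, s3, s4, s5, s6, s7}
|Sat(A[¬q U ¬p])| = |{s1, s2, s3, s4, s5, s6, s7}| = 7.

7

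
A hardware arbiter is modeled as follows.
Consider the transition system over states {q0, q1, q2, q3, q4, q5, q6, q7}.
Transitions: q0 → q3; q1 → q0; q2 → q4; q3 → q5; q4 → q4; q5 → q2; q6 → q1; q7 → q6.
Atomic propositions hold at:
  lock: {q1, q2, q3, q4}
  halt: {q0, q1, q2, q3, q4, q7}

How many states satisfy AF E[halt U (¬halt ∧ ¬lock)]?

Sat(¬halt) = {q5, q6}
Sat(¬lock) = {q0, q5, q6, q7}
Sat(¬halt ∧ ¬lock) = {q5, q6}
E[halt U (¬halt ∧ ¬lock)]: least fixpoint, start Z0 = Sat((¬halt ∧ ¬lock)) = {q5, q6}, add states in Sat(halt) with some successor in Z. Z1 = {q3, q5, q6, q7}; Z2 = {q0, q3, q5, q6, q7}; Z3 = {q0, q1, q3, q5, q6, q7}; fixed.
Sat(E[halt U (¬halt ∧ ¬lock)]) = {q0, q1, q3, q5, q6, q7}
AF E[halt U (¬halt ∧ ¬lock)]: least fixpoint, start Z0 = {q0, q1, q3, q5, q6, q7}, add states with every successor in Z. Already a fixed point.
Sat(AF E[halt U (¬halt ∧ ¬lock)]) = {q0, q1, q3, q5, q6, q7}
|Sat(AF E[halt U (¬halt ∧ ¬lock)])| = |{q0, q1, q3, q5, q6, q7}| = 6.

6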